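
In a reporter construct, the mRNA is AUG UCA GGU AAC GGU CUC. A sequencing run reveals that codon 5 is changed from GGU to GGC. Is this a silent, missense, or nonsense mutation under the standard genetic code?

silent

Position 15 falls in codon 5: GGU → Gly.
After the substitution the codon is GGC → Gly.
Both encode Gly, so the change is synonymous.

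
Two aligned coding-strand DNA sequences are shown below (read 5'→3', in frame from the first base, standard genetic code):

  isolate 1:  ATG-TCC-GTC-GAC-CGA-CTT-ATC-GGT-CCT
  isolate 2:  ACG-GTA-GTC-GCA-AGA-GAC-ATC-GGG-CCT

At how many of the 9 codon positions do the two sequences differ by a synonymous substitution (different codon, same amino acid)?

2

Codon 1: ATG Met / ACG Thr — nonsynonymous.
Codon 2: TCC Ser / GTA Val — nonsynonymous.
Codon 3: GTC Val / GTC Val — identical.
Codon 4: GAC Asp / GCA Ala — nonsynonymous.
Codon 5: CGA Arg / AGA Arg — synonymous.
Codon 6: CTT Leu / GAC Asp — nonsynonymous.
Codon 7: ATC Ile / ATC Ile — identical.
Codon 8: GGT Gly / GGG Gly — synonymous.
Codon 9: CCT Pro / CCT Pro — identical.
Synonymous differences: 2.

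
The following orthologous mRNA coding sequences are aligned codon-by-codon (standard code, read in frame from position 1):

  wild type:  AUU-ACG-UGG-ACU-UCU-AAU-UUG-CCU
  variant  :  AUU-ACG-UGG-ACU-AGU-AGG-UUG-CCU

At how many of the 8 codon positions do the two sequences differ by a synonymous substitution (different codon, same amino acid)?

Codon 1: AUU Ile / AUU Ile — identical.
Codon 2: ACG Thr / ACG Thr — identical.
Codon 3: UGG Trp / UGG Trp — identical.
Codon 4: ACU Thr / ACU Thr — identical.
Codon 5: UCU Ser / AGU Ser — synonymous.
Codon 6: AAU Asn / AGG Arg — nonsynonymous.
Codon 7: UUG Leu / UUG Leu — identical.
Codon 8: CCU Pro / CCU Pro — identical.
Synonymous differences: 1.

1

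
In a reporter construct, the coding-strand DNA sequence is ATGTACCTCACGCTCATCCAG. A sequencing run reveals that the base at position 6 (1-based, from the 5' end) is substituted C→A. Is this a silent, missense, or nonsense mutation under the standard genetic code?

nonsense

Position 6 falls in codon 2: TAC → Tyr.
After the substitution the codon is TAA → Stop.
The new codon is a stop codon, so this is a nonsense mutation.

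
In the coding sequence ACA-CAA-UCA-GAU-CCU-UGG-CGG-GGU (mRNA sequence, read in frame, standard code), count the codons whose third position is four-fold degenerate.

Codon 1 ACA (Thr): third position 4-fold.
Codon 2 CAA (Gln): third position 2-fold.
Codon 3 UCA (Ser): third position 4-fold.
Codon 4 GAU (Asp): third position 2-fold.
Codon 5 CCU (Pro): third position 4-fold.
Codon 6 UGG (Trp): third position 1-fold.
Codon 7 CGG (Arg): third position 4-fold.
Codon 8 GGU (Gly): third position 4-fold.
Four-fold degenerate third positions: 5.

5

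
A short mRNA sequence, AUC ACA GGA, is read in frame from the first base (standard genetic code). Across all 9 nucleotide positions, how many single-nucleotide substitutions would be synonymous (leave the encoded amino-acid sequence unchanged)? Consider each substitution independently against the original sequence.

8

Codon 1 (AUC, Ile): 2 synonymous substitutions.
Codon 2 (ACA, Thr): 3 synonymous substitutions.
Codon 3 (GGA, Gly): 3 synonymous substitutions.
Total: 2 + 3 + 3 = 8.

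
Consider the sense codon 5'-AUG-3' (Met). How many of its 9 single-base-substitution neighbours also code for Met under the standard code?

0

Position 1: none → 0 synonymous.
Position 2: none → 0 synonymous.
Position 3: none → 0 synonymous.
Total: 0 + 0 + 0 = 0.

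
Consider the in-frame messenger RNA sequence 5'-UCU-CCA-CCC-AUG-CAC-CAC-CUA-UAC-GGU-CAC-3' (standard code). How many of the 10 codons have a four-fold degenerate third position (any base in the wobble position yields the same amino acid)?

Codon 1 UCU (Ser): third position 4-fold.
Codon 2 CCA (Pro): third position 4-fold.
Codon 3 CCC (Pro): third position 4-fold.
Codon 4 AUG (Met): third position 1-fold.
Codon 5 CAC (His): third position 2-fold.
Codon 6 CAC (His): third position 2-fold.
Codon 7 CUA (Leu): third position 4-fold.
Codon 8 UAC (Tyr): third position 2-fold.
Codon 9 GGU (Gly): third position 4-fold.
Codon 10 CAC (His): third position 2-fold.
Four-fold degenerate third positions: 5.

5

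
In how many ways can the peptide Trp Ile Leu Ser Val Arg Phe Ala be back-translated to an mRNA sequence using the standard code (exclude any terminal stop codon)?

Trp: 1 codon.
Ile: 3 codons.
Leu: 6 codons.
Ser: 6 codons.
Val: 4 codons.
Arg: 6 codons.
Phe: 2 codons.
Ala: 4 codons.
1 × 3 × 6 × 6 × 4 × 6 × 2 × 4 = 20736.

20736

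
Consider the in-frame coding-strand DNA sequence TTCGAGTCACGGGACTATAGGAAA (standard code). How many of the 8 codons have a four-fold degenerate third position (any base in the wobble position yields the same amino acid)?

2

Codon 1 TTC (Phe): third position 2-fold.
Codon 2 GAG (Glu): third position 2-fold.
Codon 3 TCA (Ser): third position 4-fold.
Codon 4 CGG (Arg): third position 4-fold.
Codon 5 GAC (Asp): third position 2-fold.
Codon 6 TAT (Tyr): third position 2-fold.
Codon 7 AGG (Arg): third position 2-fold.
Codon 8 AAA (Lys): third position 2-fold.
Four-fold degenerate third positions: 2.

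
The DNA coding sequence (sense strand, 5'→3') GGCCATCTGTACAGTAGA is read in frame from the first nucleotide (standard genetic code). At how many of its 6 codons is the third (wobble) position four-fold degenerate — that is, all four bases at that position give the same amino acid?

2

Codon 1 GGC (Gly): third position 4-fold.
Codon 2 CAT (His): third position 2-fold.
Codon 3 CTG (Leu): third position 4-fold.
Codon 4 TAC (Tyr): third position 2-fold.
Codon 5 AGT (Ser): third position 2-fold.
Codon 6 AGA (Arg): third position 2-fold.
Four-fold degenerate third positions: 2.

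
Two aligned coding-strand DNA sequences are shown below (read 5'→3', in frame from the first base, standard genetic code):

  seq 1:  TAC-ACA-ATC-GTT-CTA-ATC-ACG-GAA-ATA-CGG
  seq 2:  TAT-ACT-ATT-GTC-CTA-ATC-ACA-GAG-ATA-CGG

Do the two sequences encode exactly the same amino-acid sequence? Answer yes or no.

Codon 1: TAC Tyr / TAT Tyr — synonymous.
Codon 2: ACA Thr / ACT Thr — synonymous.
Codon 3: ATC Ile / ATT Ile — synonymous.
Codon 4: GTT Val / GTC Val — synonymous.
Codon 5: CTA Leu / CTA Leu — identical.
Codon 6: ATC Ile / ATC Ile — identical.
Codon 7: ACG Thr / ACA Thr — synonymous.
Codon 8: GAA Glu / GAG Glu — synonymous.
Codon 9: ATA Ile / ATA Ile — identical.
Codon 10: CGG Arg / CGG Arg — identical.
Nonsynonymous differences: 0 → same protein.

yes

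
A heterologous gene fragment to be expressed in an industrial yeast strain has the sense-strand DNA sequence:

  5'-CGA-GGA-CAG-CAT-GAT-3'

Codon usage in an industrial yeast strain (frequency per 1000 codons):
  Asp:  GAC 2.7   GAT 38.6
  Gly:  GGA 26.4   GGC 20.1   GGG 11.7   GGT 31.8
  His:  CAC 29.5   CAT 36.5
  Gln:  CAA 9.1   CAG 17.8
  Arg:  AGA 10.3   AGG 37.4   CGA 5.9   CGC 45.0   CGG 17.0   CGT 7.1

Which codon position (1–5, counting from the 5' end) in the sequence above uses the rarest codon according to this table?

Codon 1 CGA (Arg): 5.9 per 1000.
Codon 2 GGA (Gly): 26.4 per 1000.
Codon 3 CAG (Gln): 17.8 per 1000.
Codon 4 CAT (His): 36.5 per 1000.
Codon 5 GAT (Asp): 38.6 per 1000.
Lowest frequency is 5.9 at codon 1.

1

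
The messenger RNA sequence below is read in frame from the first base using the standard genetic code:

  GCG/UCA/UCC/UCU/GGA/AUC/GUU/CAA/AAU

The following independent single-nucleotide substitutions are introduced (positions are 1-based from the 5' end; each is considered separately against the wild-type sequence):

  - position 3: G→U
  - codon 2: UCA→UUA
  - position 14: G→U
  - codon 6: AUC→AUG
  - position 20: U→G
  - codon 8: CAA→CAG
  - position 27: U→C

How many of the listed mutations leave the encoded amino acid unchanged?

3

Codon 1: GCG (Ala) → GCU (Ala) — synonymous.
Codon 2: UCA (Ser) → UUA (Leu) — missense.
Codon 5: GGA (Gly) → GUA (Val) — missense.
Codon 6: AUC (Ile) → AUG (Met) — missense.
Codon 7: GUU (Val) → GGU (Gly) — missense.
Codon 8: CAA (Gln) → CAG (Gln) — synonymous.
Codon 9: AAU (Asn) → AAC (Asn) — synonymous.
Synonymous: 3 of 7.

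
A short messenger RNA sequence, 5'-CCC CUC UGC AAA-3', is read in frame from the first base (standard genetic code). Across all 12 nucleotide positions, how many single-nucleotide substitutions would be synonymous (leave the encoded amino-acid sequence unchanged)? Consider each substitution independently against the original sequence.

Codon 1 (CCC, Pro): 3 synonymous substitutions.
Codon 2 (CUC, Leu): 3 synonymous substitutions.
Codon 3 (UGC, Cys): 1 synonymous substitution.
Codon 4 (AAA, Lys): 1 synonymous substitution.
Total: 3 + 3 + 1 + 1 = 8.

8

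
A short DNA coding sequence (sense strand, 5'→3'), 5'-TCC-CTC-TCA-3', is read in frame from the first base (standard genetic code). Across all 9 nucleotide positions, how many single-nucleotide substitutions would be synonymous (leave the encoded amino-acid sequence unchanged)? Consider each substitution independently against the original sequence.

9

Codon 1 (TCC, Ser): 3 synonymous substitutions.
Codon 2 (CTC, Leu): 3 synonymous substitutions.
Codon 3 (TCA, Ser): 3 synonymous substitutions.
Total: 3 + 3 + 3 = 9.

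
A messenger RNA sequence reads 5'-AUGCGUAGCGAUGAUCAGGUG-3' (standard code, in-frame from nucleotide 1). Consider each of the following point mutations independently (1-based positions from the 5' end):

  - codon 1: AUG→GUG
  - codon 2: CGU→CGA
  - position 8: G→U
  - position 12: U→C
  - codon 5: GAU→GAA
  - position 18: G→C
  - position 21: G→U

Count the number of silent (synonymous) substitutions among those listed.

3

Codon 1: AUG (Met) → GUG (Val) — missense.
Codon 2: CGU (Arg) → CGA (Arg) — synonymous.
Codon 3: AGC (Ser) → AUC (Ile) — missense.
Codon 4: GAU (Asp) → GAC (Asp) — synonymous.
Codon 5: GAU (Asp) → GAA (Glu) — missense.
Codon 6: CAG (Gln) → CAC (His) — missense.
Codon 7: GUG (Val) → GUU (Val) — synonymous.
Synonymous: 3 of 7.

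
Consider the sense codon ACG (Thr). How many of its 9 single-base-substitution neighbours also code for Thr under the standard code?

3

Position 1: none → 0 synonymous.
Position 2: none → 0 synonymous.
Position 3: ACU, ACC, ACA → 3 synonymous.
Total: 0 + 0 + 3 = 3.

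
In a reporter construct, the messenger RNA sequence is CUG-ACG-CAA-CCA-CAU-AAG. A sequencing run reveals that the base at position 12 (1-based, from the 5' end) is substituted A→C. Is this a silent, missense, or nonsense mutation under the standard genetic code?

Position 12 falls in codon 4: CCA → Pro.
After the substitution the codon is CCC → Pro.
Both encode Pro, so the change is synonymous.

silent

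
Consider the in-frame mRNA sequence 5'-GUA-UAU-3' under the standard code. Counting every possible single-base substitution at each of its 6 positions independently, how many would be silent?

4

Codon 1 (GUA, Val): 3 synonymous substitutions.
Codon 2 (UAU, Tyr): 1 synonymous substitution.
Total: 3 + 1 = 4.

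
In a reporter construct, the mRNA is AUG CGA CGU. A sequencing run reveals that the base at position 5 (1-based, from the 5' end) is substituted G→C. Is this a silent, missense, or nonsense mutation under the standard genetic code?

Position 5 falls in codon 2: CGA → Arg.
After the substitution the codon is CCA → Pro.
Arg ≠ Pro, so this is a missense mutation.

missense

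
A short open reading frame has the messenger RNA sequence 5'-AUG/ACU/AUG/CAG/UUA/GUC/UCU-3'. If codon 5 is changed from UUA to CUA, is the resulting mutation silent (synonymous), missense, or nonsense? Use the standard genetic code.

Position 13 falls in codon 5: UUA → Leu.
After the substitution the codon is CUA → Leu.
Both encode Leu, so the change is synonymous.

silent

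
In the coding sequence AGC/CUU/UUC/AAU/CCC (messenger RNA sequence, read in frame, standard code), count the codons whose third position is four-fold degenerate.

Codon 1 AGC (Ser): third position 2-fold.
Codon 2 CUU (Leu): third position 4-fold.
Codon 3 UUC (Phe): third position 2-fold.
Codon 4 AAU (Asn): third position 2-fold.
Codon 5 CCC (Pro): third position 4-fold.
Four-fold degenerate third positions: 2.

2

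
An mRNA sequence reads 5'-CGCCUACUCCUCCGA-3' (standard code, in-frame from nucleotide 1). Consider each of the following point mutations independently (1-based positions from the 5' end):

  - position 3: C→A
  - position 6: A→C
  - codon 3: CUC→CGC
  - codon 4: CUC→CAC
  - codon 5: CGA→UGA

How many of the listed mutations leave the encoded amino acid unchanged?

2

Codon 1: CGC (Arg) → CGA (Arg) — synonymous.
Codon 2: CUA (Leu) → CUC (Leu) — synonymous.
Codon 3: CUC (Leu) → CGC (Arg) — missense.
Codon 4: CUC (Leu) → CAC (His) — missense.
Codon 5: CGA (Arg) → UGA (Stop) — nonsense.
Synonymous: 2 of 5.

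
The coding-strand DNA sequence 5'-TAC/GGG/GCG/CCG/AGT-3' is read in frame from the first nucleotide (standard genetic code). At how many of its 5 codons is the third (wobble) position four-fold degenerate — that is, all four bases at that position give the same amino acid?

Codon 1 TAC (Tyr): third position 2-fold.
Codon 2 GGG (Gly): third position 4-fold.
Codon 3 GCG (Ala): third position 4-fold.
Codon 4 CCG (Pro): third position 4-fold.
Codon 5 AGT (Ser): third position 2-fold.
Four-fold degenerate third positions: 3.

3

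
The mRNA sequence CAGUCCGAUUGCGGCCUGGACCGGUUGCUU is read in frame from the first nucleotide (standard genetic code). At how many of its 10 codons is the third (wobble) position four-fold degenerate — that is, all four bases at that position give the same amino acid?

5

Codon 1 CAG (Gln): third position 2-fold.
Codon 2 UCC (Ser): third position 4-fold.
Codon 3 GAU (Asp): third position 2-fold.
Codon 4 UGC (Cys): third position 2-fold.
Codon 5 GGC (Gly): third position 4-fold.
Codon 6 CUG (Leu): third position 4-fold.
Codon 7 GAC (Asp): third position 2-fold.
Codon 8 CGG (Arg): third position 4-fold.
Codon 9 UUG (Leu): third position 2-fold.
Codon 10 CUU (Leu): third position 4-fold.
Four-fold degenerate third positions: 5.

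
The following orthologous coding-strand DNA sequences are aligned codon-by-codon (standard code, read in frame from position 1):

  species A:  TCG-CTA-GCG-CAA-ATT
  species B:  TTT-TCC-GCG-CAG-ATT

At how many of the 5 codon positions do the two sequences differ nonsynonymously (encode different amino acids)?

Codon 1: TCG Ser / TTT Phe — nonsynonymous.
Codon 2: CTA Leu / TCC Ser — nonsynonymous.
Codon 3: GCG Ala / GCG Ala — identical.
Codon 4: CAA Gln / CAG Gln — synonymous.
Codon 5: ATT Ile / ATT Ile — identical.
Nonsynonymous differences: 2.

2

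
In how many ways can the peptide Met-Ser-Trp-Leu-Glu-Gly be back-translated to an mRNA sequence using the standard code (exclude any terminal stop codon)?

288

Met: 1 codon.
Ser: 6 codons.
Trp: 1 codon.
Leu: 6 codons.
Glu: 2 codons.
Gly: 4 codons.
1 × 6 × 1 × 6 × 2 × 4 = 288.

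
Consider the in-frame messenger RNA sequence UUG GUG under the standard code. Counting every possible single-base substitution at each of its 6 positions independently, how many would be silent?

5

Codon 1 (UUG, Leu): 2 synonymous substitutions.
Codon 2 (GUG, Val): 3 synonymous substitutions.
Total: 2 + 3 = 5.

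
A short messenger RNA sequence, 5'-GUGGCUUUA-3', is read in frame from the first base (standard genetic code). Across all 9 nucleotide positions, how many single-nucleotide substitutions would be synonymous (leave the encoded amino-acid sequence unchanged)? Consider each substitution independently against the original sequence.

Codon 1 (GUG, Val): 3 synonymous substitutions.
Codon 2 (GCU, Ala): 3 synonymous substitutions.
Codon 3 (UUA, Leu): 2 synonymous substitutions.
Total: 3 + 3 + 2 = 8.

8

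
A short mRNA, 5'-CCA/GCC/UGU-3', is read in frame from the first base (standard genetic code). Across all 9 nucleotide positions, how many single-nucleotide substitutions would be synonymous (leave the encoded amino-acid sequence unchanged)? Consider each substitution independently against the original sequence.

7

Codon 1 (CCA, Pro): 3 synonymous substitutions.
Codon 2 (GCC, Ala): 3 synonymous substitutions.
Codon 3 (UGU, Cys): 1 synonymous substitution.
Total: 3 + 3 + 1 = 7.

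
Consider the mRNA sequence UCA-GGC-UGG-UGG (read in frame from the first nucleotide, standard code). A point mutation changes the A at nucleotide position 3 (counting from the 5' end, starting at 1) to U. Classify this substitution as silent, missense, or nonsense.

Position 3 falls in codon 1: UCA → Ser.
After the substitution the codon is UCU → Ser.
Both encode Ser, so the change is synonymous.

silent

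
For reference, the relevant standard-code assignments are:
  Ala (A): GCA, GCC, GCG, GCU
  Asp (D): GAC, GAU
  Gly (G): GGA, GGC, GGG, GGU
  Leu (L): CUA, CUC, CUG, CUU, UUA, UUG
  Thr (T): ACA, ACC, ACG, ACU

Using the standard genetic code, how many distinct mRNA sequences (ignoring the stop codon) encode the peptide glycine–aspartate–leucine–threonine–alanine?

Gly: 4 codons.
Asp: 2 codons.
Leu: 6 codons.
Thr: 4 codons.
Ala: 4 codons.
4 × 2 × 6 × 4 × 4 = 768.

768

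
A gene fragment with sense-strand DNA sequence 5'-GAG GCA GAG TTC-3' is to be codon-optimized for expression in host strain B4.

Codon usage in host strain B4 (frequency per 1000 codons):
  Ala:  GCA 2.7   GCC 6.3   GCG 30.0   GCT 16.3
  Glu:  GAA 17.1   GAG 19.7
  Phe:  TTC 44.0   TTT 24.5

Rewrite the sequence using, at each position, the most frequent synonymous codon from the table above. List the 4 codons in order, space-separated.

GAG GCG GAG TTC

Codon 1 (Glu): best is GAG at 19.7.
Codon 2 (Ala): best is GCG at 30.0.
Codon 3 (Glu): best is GAG at 19.7.
Codon 4 (Phe): best is TTC at 44.0.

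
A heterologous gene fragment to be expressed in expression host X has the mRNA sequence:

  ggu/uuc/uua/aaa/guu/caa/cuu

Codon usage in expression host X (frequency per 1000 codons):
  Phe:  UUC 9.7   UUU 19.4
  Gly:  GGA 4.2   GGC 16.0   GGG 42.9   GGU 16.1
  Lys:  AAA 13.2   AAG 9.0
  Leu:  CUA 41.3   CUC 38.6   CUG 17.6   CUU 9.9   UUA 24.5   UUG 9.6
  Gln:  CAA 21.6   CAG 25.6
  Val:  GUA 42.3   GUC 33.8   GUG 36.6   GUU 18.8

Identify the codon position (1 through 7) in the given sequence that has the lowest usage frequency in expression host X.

2

Codon 1 GGU (Gly): 16.1 per 1000.
Codon 2 UUC (Phe): 9.7 per 1000.
Codon 3 UUA (Leu): 24.5 per 1000.
Codon 4 AAA (Lys): 13.2 per 1000.
Codon 5 GUU (Val): 18.8 per 1000.
Codon 6 CAA (Gln): 21.6 per 1000.
Codon 7 CUU (Leu): 9.9 per 1000.
Lowest frequency is 9.7 at codon 2.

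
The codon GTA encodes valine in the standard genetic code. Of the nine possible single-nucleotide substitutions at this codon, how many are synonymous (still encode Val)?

3

Position 1: none → 0 synonymous.
Position 2: none → 0 synonymous.
Position 3: GTT, GTC, GTG → 3 synonymous.
Total: 0 + 0 + 3 = 3.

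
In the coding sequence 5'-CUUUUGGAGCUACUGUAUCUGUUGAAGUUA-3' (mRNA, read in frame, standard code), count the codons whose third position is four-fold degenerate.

4

Codon 1 CUU (Leu): third position 4-fold.
Codon 2 UUG (Leu): third position 2-fold.
Codon 3 GAG (Glu): third position 2-fold.
Codon 4 CUA (Leu): third position 4-fold.
Codon 5 CUG (Leu): third position 4-fold.
Codon 6 UAU (Tyr): third position 2-fold.
Codon 7 CUG (Leu): third position 4-fold.
Codon 8 UUG (Leu): third position 2-fold.
Codon 9 AAG (Lys): third position 2-fold.
Codon 10 UUA (Leu): third position 2-fold.
Four-fold degenerate third positions: 4.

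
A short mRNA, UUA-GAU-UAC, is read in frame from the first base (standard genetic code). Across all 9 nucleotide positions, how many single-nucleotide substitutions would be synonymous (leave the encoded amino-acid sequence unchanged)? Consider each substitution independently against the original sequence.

4

Codon 1 (UUA, Leu): 2 synonymous substitutions.
Codon 2 (GAU, Asp): 1 synonymous substitution.
Codon 3 (UAC, Tyr): 1 synonymous substitution.
Total: 2 + 1 + 1 = 4.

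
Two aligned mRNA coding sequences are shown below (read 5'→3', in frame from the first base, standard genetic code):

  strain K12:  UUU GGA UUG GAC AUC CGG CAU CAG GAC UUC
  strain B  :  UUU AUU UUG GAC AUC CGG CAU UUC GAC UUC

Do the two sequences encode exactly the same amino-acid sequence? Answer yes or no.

no

Codon 1: UUU Phe / UUU Phe — identical.
Codon 2: GGA Gly / AUU Ile — nonsynonymous.
Codon 3: UUG Leu / UUG Leu — identical.
Codon 4: GAC Asp / GAC Asp — identical.
Codon 5: AUC Ile / AUC Ile — identical.
Codon 6: CGG Arg / CGG Arg — identical.
Codon 7: CAU His / CAU His — identical.
Codon 8: CAG Gln / UUC Phe — nonsynonymous.
Codon 9: GAC Asp / GAC Asp — identical.
Codon 10: UUC Phe / UUC Phe — identical.
Nonsynonymous differences: 2 → different protein.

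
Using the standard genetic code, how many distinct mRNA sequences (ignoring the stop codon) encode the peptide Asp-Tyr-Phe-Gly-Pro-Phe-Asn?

512

Asp: 2 codons.
Tyr: 2 codons.
Phe: 2 codons.
Gly: 4 codons.
Pro: 4 codons.
Phe: 2 codons.
Asn: 2 codons.
2 × 2 × 2 × 4 × 4 × 2 × 2 = 512.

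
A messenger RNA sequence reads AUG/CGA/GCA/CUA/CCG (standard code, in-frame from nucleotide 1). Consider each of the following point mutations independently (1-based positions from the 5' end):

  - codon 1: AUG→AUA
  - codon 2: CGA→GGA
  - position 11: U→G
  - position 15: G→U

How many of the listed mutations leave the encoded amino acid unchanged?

1

Codon 1: AUG (Met) → AUA (Ile) — missense.
Codon 2: CGA (Arg) → GGA (Gly) — missense.
Codon 4: CUA (Leu) → CGA (Arg) — missense.
Codon 5: CCG (Pro) → CCU (Pro) — synonymous.
Synonymous: 1 of 4.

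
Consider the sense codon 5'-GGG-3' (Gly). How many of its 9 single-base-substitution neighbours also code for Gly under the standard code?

Position 1: none → 0 synonymous.
Position 2: none → 0 synonymous.
Position 3: GGT, GGC, GGA → 3 synonymous.
Total: 0 + 0 + 3 = 3.

3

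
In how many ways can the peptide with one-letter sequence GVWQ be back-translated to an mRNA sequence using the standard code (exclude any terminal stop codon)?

32

Gly: 4 codons.
Val: 4 codons.
Trp: 1 codon.
Gln: 2 codons.
4 × 4 × 1 × 2 = 32.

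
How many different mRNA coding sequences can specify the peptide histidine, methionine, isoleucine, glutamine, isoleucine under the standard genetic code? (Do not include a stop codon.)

His: 2 codons.
Met: 1 codon.
Ile: 3 codons.
Gln: 2 codons.
Ile: 3 codons.
2 × 1 × 3 × 2 × 3 = 36.

36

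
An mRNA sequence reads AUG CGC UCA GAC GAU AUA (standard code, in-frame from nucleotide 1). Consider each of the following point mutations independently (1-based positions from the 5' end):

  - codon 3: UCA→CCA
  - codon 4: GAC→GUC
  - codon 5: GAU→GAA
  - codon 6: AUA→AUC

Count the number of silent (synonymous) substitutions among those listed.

1

Codon 3: UCA (Ser) → CCA (Pro) — missense.
Codon 4: GAC (Asp) → GUC (Val) — missense.
Codon 5: GAU (Asp) → GAA (Glu) — missense.
Codon 6: AUA (Ile) → AUC (Ile) — synonymous.
Synonymous: 1 of 4.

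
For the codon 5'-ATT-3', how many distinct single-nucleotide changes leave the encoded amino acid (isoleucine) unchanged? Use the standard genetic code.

Position 1: none → 0 synonymous.
Position 2: none → 0 synonymous.
Position 3: ATC, ATA → 2 synonymous.
Total: 0 + 0 + 2 = 2.

2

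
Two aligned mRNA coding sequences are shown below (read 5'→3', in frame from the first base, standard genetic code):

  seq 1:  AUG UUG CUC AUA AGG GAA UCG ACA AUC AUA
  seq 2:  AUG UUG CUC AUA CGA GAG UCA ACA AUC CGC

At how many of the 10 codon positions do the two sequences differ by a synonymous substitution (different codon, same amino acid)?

Codon 1: AUG Met / AUG Met — identical.
Codon 2: UUG Leu / UUG Leu — identical.
Codon 3: CUC Leu / CUC Leu — identical.
Codon 4: AUA Ile / AUA Ile — identical.
Codon 5: AGG Arg / CGA Arg — synonymous.
Codon 6: GAA Glu / GAG Glu — synonymous.
Codon 7: UCG Ser / UCA Ser — synonymous.
Codon 8: ACA Thr / ACA Thr — identical.
Codon 9: AUC Ile / AUC Ile — identical.
Codon 10: AUA Ile / CGC Arg — nonsynonymous.
Synonymous differences: 3.

3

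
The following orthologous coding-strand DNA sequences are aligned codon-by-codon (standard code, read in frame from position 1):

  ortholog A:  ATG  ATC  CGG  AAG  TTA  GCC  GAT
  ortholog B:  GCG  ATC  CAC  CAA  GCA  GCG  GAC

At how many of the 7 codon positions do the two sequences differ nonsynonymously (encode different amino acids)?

4

Codon 1: ATG Met / GCG Ala — nonsynonymous.
Codon 2: ATC Ile / ATC Ile — identical.
Codon 3: CGG Arg / CAC His — nonsynonymous.
Codon 4: AAG Lys / CAA Gln — nonsynonymous.
Codon 5: TTA Leu / GCA Ala — nonsynonymous.
Codon 6: GCC Ala / GCG Ala — synonymous.
Codon 7: GAT Asp / GAC Asp — synonymous.
Nonsynonymous differences: 4.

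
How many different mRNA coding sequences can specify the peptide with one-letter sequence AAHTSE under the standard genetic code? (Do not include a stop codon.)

1536

Ala: 4 codons.
Ala: 4 codons.
His: 2 codons.
Thr: 4 codons.
Ser: 6 codons.
Glu: 2 codons.
4 × 4 × 2 × 4 × 6 × 2 = 1536.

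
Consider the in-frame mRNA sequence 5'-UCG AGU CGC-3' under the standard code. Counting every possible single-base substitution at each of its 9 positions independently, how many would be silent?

Codon 1 (UCG, Ser): 3 synonymous substitutions.
Codon 2 (AGU, Ser): 1 synonymous substitution.
Codon 3 (CGC, Arg): 3 synonymous substitutions.
Total: 3 + 1 + 3 = 7.

7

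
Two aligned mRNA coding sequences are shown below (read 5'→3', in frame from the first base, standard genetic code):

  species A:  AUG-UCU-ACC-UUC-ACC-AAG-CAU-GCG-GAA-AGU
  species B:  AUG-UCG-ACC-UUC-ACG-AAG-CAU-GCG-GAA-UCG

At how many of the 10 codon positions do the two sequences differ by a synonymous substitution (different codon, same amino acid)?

Codon 1: AUG Met / AUG Met — identical.
Codon 2: UCU Ser / UCG Ser — synonymous.
Codon 3: ACC Thr / ACC Thr — identical.
Codon 4: UUC Phe / UUC Phe — identical.
Codon 5: ACC Thr / ACG Thr — synonymous.
Codon 6: AAG Lys / AAG Lys — identical.
Codon 7: CAU His / CAU His — identical.
Codon 8: GCG Ala / GCG Ala — identical.
Codon 9: GAA Glu / GAA Glu — identical.
Codon 10: AGU Ser / UCG Ser — synonymous.
Synonymous differences: 3.

3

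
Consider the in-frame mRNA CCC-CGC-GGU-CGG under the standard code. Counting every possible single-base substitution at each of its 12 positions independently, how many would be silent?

13

Codon 1 (CCC, Pro): 3 synonymous substitutions.
Codon 2 (CGC, Arg): 3 synonymous substitutions.
Codon 3 (GGU, Gly): 3 synonymous substitutions.
Codon 4 (CGG, Arg): 4 synonymous substitutions.
Total: 3 + 3 + 3 + 4 = 13.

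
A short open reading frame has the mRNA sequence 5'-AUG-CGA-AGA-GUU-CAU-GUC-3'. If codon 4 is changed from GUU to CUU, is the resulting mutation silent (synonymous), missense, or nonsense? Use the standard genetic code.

missense

Position 10 falls in codon 4: GUU → Val.
After the substitution the codon is CUU → Leu.
Val ≠ Leu, so this is a missense mutation.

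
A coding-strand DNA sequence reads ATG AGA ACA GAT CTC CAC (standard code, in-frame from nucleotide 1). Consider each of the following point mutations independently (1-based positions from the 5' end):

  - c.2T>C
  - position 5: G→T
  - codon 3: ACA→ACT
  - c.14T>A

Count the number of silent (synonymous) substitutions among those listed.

1

Codon 1: ATG (Met) → ACG (Thr) — missense.
Codon 2: AGA (Arg) → ATA (Ile) — missense.
Codon 3: ACA (Thr) → ACT (Thr) — synonymous.
Codon 5: CTC (Leu) → CAC (His) — missense.
Synonymous: 1 of 4.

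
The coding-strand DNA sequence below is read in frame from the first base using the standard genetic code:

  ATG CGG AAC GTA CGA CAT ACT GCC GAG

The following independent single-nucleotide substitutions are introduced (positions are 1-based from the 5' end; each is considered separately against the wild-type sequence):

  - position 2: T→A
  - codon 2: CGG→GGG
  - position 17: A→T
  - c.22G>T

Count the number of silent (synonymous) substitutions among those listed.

Codon 1: ATG (Met) → AAG (Lys) — missense.
Codon 2: CGG (Arg) → GGG (Gly) — missense.
Codon 6: CAT (His) → CTT (Leu) — missense.
Codon 8: GCC (Ala) → TCC (Ser) — missense.
Synonymous: 0 of 4.

0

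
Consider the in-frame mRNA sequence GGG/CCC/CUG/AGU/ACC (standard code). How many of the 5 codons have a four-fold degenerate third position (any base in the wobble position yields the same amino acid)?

4

Codon 1 GGG (Gly): third position 4-fold.
Codon 2 CCC (Pro): third position 4-fold.
Codon 3 CUG (Leu): third position 4-fold.
Codon 4 AGU (Ser): third position 2-fold.
Codon 5 ACC (Thr): third position 4-fold.
Four-fold degenerate third positions: 4.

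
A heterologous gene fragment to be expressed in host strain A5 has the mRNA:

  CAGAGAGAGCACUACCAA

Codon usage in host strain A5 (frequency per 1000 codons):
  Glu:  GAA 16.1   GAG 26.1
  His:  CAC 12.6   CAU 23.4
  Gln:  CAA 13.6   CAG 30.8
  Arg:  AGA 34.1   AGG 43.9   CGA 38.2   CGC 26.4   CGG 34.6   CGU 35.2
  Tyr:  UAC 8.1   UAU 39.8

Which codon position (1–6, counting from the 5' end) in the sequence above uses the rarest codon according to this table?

Codon 1 CAG (Gln): 30.8 per 1000.
Codon 2 AGA (Arg): 34.1 per 1000.
Codon 3 GAG (Glu): 26.1 per 1000.
Codon 4 CAC (His): 12.6 per 1000.
Codon 5 UAC (Tyr): 8.1 per 1000.
Codon 6 CAA (Gln): 13.6 per 1000.
Lowest frequency is 8.1 at codon 5.

5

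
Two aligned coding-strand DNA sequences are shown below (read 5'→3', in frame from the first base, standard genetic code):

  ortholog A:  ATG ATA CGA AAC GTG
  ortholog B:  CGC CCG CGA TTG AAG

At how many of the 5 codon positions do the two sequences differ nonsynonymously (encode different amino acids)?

Codon 1: ATG Met / CGC Arg — nonsynonymous.
Codon 2: ATA Ile / CCG Pro — nonsynonymous.
Codon 3: CGA Arg / CGA Arg — identical.
Codon 4: AAC Asn / TTG Leu — nonsynonymous.
Codon 5: GTG Val / AAG Lys — nonsynonymous.
Nonsynonymous differences: 4.

4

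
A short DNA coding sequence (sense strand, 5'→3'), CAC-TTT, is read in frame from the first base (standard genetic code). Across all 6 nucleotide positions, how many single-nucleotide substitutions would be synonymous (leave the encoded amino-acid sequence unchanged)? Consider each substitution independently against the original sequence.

Codon 1 (CAC, His): 1 synonymous substitution.
Codon 2 (TTT, Phe): 1 synonymous substitution.
Total: 1 + 1 = 2.

2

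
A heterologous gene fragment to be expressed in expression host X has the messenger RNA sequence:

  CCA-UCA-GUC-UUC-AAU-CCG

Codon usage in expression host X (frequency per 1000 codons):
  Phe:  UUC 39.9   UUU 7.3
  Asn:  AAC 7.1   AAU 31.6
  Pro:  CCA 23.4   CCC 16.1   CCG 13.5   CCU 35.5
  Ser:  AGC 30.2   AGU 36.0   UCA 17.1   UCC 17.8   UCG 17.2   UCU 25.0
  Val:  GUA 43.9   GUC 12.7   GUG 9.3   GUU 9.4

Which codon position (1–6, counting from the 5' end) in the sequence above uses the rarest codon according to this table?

Codon 1 CCA (Pro): 23.4 per 1000.
Codon 2 UCA (Ser): 17.1 per 1000.
Codon 3 GUC (Val): 12.7 per 1000.
Codon 4 UUC (Phe): 39.9 per 1000.
Codon 5 AAU (Asn): 31.6 per 1000.
Codon 6 CCG (Pro): 13.5 per 1000.
Lowest frequency is 12.7 at codon 3.

3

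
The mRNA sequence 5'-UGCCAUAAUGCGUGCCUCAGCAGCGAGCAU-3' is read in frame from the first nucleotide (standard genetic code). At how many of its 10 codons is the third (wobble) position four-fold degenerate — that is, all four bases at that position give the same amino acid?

Codon 1 UGC (Cys): third position 2-fold.
Codon 2 CAU (His): third position 2-fold.
Codon 3 AAU (Asn): third position 2-fold.
Codon 4 GCG (Ala): third position 4-fold.
Codon 5 UGC (Cys): third position 2-fold.
Codon 6 CUC (Leu): third position 4-fold.
Codon 7 AGC (Ser): third position 2-fold.
Codon 8 AGC (Ser): third position 2-fold.
Codon 9 GAG (Glu): third position 2-fold.
Codon 10 CAU (His): third position 2-fold.
Four-fold degenerate third positions: 2.

2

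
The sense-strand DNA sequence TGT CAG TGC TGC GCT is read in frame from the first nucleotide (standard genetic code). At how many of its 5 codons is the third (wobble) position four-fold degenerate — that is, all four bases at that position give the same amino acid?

Codon 1 TGT (Cys): third position 2-fold.
Codon 2 CAG (Gln): third position 2-fold.
Codon 3 TGC (Cys): third position 2-fold.
Codon 4 TGC (Cys): third position 2-fold.
Codon 5 GCT (Ala): third position 4-fold.
Four-fold degenerate third positions: 1.

1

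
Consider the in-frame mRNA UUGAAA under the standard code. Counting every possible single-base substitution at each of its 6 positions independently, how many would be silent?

3

Codon 1 (UUG, Leu): 2 synonymous substitutions.
Codon 2 (AAA, Lys): 1 synonymous substitution.
Total: 2 + 1 = 3.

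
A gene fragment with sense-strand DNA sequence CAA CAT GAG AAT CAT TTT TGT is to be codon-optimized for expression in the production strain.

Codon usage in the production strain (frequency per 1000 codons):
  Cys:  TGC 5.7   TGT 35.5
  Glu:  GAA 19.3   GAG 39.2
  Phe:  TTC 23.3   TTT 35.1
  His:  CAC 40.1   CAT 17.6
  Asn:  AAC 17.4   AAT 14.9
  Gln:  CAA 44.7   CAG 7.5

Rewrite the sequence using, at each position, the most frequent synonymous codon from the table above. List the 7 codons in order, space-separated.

Codon 1 (Gln): best is CAA at 44.7.
Codon 2 (His): best is CAC at 40.1.
Codon 3 (Glu): best is GAG at 39.2.
Codon 4 (Asn): best is AAC at 17.4.
Codon 5 (His): best is CAC at 40.1.
Codon 6 (Phe): best is TTT at 35.1.
Codon 7 (Cys): best is TGT at 35.5.

CAA CAC GAG AAC CAC TTT TGT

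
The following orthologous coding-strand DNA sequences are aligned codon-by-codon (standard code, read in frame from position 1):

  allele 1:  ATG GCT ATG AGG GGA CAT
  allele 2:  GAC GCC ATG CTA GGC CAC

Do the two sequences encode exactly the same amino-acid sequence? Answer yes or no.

no

Codon 1: ATG Met / GAC Asp — nonsynonymous.
Codon 2: GCT Ala / GCC Ala — synonymous.
Codon 3: ATG Met / ATG Met — identical.
Codon 4: AGG Arg / CTA Leu — nonsynonymous.
Codon 5: GGA Gly / GGC Gly — synonymous.
Codon 6: CAT His / CAC His — synonymous.
Nonsynonymous differences: 2 → different protein.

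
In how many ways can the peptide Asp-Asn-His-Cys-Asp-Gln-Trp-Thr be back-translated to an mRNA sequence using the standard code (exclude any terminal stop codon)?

Asp: 2 codons.
Asn: 2 codons.
His: 2 codons.
Cys: 2 codons.
Asp: 2 codons.
Gln: 2 codons.
Trp: 1 codon.
Thr: 4 codons.
2 × 2 × 2 × 2 × 2 × 2 × 1 × 4 = 256.

256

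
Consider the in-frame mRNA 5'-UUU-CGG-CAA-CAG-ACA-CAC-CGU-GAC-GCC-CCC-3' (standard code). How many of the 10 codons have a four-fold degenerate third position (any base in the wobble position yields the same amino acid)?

Codon 1 UUU (Phe): third position 2-fold.
Codon 2 CGG (Arg): third position 4-fold.
Codon 3 CAA (Gln): third position 2-fold.
Codon 4 CAG (Gln): third position 2-fold.
Codon 5 ACA (Thr): third position 4-fold.
Codon 6 CAC (His): third position 2-fold.
Codon 7 CGU (Arg): third position 4-fold.
Codon 8 GAC (Asp): third position 2-fold.
Codon 9 GCC (Ala): third position 4-fold.
Codon 10 CCC (Pro): third position 4-fold.
Four-fold degenerate third positions: 5.

5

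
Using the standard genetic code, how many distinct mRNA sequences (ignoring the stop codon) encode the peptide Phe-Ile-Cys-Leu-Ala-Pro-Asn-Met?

2304

Phe: 2 codons.
Ile: 3 codons.
Cys: 2 codons.
Leu: 6 codons.
Ala: 4 codons.
Pro: 4 codons.
Asn: 2 codons.
Met: 1 codon.
2 × 3 × 2 × 6 × 4 × 4 × 2 × 1 = 2304.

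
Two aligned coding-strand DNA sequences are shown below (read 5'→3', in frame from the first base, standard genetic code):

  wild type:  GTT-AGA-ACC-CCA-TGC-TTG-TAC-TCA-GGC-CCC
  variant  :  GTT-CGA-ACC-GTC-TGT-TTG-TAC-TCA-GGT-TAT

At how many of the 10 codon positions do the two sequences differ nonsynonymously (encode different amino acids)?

Codon 1: GTT Val / GTT Val — identical.
Codon 2: AGA Arg / CGA Arg — synonymous.
Codon 3: ACC Thr / ACC Thr — identical.
Codon 4: CCA Pro / GTC Val — nonsynonymous.
Codon 5: TGC Cys / TGT Cys — synonymous.
Codon 6: TTG Leu / TTG Leu — identical.
Codon 7: TAC Tyr / TAC Tyr — identical.
Codon 8: TCA Ser / TCA Ser — identical.
Codon 9: GGC Gly / GGT Gly — synonymous.
Codon 10: CCC Pro / TAT Tyr — nonsynonymous.
Nonsynonymous differences: 2.

2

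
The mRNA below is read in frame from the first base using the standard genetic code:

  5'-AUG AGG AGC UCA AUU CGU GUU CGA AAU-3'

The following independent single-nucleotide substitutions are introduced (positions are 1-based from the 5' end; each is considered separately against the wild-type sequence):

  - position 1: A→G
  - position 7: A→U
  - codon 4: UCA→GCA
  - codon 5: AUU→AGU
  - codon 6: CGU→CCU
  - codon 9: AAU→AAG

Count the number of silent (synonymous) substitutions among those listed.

0

Codon 1: AUG (Met) → GUG (Val) — missense.
Codon 3: AGC (Ser) → UGC (Cys) — missense.
Codon 4: UCA (Ser) → GCA (Ala) — missense.
Codon 5: AUU (Ile) → AGU (Ser) — missense.
Codon 6: CGU (Arg) → CCU (Pro) — missense.
Codon 9: AAU (Asn) → AAG (Lys) — missense.
Synonymous: 0 of 6.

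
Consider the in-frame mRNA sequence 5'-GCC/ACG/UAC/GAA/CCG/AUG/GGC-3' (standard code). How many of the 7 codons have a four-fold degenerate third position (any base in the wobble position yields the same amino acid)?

Codon 1 GCC (Ala): third position 4-fold.
Codon 2 ACG (Thr): third position 4-fold.
Codon 3 UAC (Tyr): third position 2-fold.
Codon 4 GAA (Glu): third position 2-fold.
Codon 5 CCG (Pro): third position 4-fold.
Codon 6 AUG (Met): third position 1-fold.
Codon 7 GGC (Gly): third position 4-fold.
Four-fold degenerate third positions: 4.

4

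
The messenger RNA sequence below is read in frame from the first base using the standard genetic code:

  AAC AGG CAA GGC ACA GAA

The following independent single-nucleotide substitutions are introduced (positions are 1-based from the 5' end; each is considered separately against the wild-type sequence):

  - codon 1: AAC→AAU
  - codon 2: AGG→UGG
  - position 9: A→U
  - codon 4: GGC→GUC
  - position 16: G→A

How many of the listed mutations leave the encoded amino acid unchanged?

1

Codon 1: AAC (Asn) → AAU (Asn) — synonymous.
Codon 2: AGG (Arg) → UGG (Trp) — missense.
Codon 3: CAA (Gln) → CAU (His) — missense.
Codon 4: GGC (Gly) → GUC (Val) — missense.
Codon 6: GAA (Glu) → AAA (Lys) — missense.
Synonymous: 1 of 5.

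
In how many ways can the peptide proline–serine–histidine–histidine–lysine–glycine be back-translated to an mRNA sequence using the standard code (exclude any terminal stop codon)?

768

Pro: 4 codons.
Ser: 6 codons.
His: 2 codons.
His: 2 codons.
Lys: 2 codons.
Gly: 4 codons.
4 × 6 × 2 × 2 × 2 × 4 = 768.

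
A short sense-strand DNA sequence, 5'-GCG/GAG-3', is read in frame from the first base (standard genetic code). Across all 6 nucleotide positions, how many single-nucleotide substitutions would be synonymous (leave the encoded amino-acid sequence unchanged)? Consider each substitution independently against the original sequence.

Codon 1 (GCG, Ala): 3 synonymous substitutions.
Codon 2 (GAG, Glu): 1 synonymous substitution.
Total: 3 + 1 = 4.

4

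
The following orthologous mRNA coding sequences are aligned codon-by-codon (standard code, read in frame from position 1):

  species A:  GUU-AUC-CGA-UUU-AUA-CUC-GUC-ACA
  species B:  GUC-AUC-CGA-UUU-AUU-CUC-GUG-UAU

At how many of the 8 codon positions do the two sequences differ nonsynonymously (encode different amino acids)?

1

Codon 1: GUU Val / GUC Val — synonymous.
Codon 2: AUC Ile / AUC Ile — identical.
Codon 3: CGA Arg / CGA Arg — identical.
Codon 4: UUU Phe / UUU Phe — identical.
Codon 5: AUA Ile / AUU Ile — synonymous.
Codon 6: CUC Leu / CUC Leu — identical.
Codon 7: GUC Val / GUG Val — synonymous.
Codon 8: ACA Thr / UAU Tyr — nonsynonymous.
Nonsynonymous differences: 1.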